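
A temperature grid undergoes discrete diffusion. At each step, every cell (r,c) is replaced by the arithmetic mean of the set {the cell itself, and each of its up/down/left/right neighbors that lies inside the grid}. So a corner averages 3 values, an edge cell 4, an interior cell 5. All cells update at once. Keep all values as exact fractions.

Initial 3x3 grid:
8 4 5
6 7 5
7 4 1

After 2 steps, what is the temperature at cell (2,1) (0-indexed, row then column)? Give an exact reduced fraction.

Answer: 379/80

Derivation:
Step 1: cell (2,1) = 19/4
Step 2: cell (2,1) = 379/80
Full grid after step 2:
  19/3 82/15 91/18
  179/30 549/100 177/40
  209/36 379/80 151/36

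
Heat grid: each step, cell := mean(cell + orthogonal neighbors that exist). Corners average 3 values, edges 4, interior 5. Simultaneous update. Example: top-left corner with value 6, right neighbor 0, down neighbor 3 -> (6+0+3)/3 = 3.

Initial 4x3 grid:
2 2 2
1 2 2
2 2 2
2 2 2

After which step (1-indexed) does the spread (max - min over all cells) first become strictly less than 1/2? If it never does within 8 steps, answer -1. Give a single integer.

Answer: 1

Derivation:
Step 1: max=2, min=5/3, spread=1/3
  -> spread < 1/2 first at step 1
Step 2: max=2, min=209/120, spread=31/120
Step 3: max=2, min=1949/1080, spread=211/1080
Step 4: max=3553/1800, min=199103/108000, spread=14077/108000
Step 5: max=212317/108000, min=1803593/972000, spread=5363/48600
Step 6: max=117131/60000, min=54579191/29160000, spread=93859/1166400
Step 7: max=189063533/97200000, min=3288925519/1749600000, spread=4568723/69984000
Step 8: max=5650381111/2916000000, min=198171564371/104976000000, spread=8387449/167961600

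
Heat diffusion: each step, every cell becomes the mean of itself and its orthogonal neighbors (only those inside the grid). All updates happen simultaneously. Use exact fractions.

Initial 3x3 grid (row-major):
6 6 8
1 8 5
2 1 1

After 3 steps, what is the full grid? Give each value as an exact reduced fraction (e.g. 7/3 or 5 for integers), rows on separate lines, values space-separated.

After step 1:
  13/3 7 19/3
  17/4 21/5 11/2
  4/3 3 7/3
After step 2:
  187/36 82/15 113/18
  847/240 479/100 551/120
  103/36 163/60 65/18
After step 3:
  10217/2160 4889/900 5881/1080
  58949/14400 25313/6000 34687/7200
  6557/2160 12581/3600 3931/1080

Answer: 10217/2160 4889/900 5881/1080
58949/14400 25313/6000 34687/7200
6557/2160 12581/3600 3931/1080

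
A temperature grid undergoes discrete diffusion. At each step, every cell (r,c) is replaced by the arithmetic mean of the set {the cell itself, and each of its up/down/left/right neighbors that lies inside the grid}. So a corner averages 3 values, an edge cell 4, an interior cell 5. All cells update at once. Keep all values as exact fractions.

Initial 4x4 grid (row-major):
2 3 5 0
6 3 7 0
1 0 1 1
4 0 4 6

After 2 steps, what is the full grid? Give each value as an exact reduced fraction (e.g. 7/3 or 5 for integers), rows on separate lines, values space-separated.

Answer: 119/36 217/60 89/30 89/36
793/240 57/20 307/100 133/60
101/48 243/100 231/100 77/30
77/36 89/48 661/240 101/36

Derivation:
After step 1:
  11/3 13/4 15/4 5/3
  3 19/5 16/5 2
  11/4 1 13/5 2
  5/3 2 11/4 11/3
After step 2:
  119/36 217/60 89/30 89/36
  793/240 57/20 307/100 133/60
  101/48 243/100 231/100 77/30
  77/36 89/48 661/240 101/36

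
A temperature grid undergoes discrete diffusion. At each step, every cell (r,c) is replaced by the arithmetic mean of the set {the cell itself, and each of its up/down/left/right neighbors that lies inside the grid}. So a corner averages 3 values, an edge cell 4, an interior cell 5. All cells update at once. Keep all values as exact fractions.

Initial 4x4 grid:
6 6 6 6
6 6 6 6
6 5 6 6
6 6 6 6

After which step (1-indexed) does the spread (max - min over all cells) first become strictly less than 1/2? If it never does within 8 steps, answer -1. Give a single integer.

Answer: 1

Derivation:
Step 1: max=6, min=23/4, spread=1/4
  -> spread < 1/2 first at step 1
Step 2: max=6, min=289/50, spread=11/50
Step 3: max=6, min=14033/2400, spread=367/2400
Step 4: max=3587/600, min=63229/10800, spread=1337/10800
Step 5: max=107531/18000, min=1902331/324000, spread=33227/324000
Step 6: max=643951/108000, min=57105673/9720000, spread=849917/9720000
Step 7: max=9651467/1620000, min=1715885653/291600000, spread=21378407/291600000
Step 8: max=2892311657/486000000, min=51521537629/8748000000, spread=540072197/8748000000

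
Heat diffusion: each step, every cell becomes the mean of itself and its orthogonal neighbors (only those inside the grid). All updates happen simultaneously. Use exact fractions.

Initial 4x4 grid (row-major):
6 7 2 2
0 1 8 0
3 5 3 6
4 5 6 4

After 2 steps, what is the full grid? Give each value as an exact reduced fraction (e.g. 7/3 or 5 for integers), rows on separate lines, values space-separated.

After step 1:
  13/3 4 19/4 4/3
  5/2 21/5 14/5 4
  3 17/5 28/5 13/4
  4 5 9/2 16/3
After step 2:
  65/18 1037/240 773/240 121/36
  421/120 169/50 427/100 683/240
  129/40 106/25 391/100 1091/240
  4 169/40 613/120 157/36

Answer: 65/18 1037/240 773/240 121/36
421/120 169/50 427/100 683/240
129/40 106/25 391/100 1091/240
4 169/40 613/120 157/36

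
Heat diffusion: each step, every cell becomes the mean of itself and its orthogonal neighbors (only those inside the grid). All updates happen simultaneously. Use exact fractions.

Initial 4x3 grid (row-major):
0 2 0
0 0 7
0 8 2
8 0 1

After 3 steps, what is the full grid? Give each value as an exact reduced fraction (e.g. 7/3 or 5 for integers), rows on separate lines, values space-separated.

Answer: 1547/1080 10489/7200 1703/720
2791/1800 14947/6000 5563/2400
10307/3600 3703/1500 2521/800
1193/432 46793/14400 49/18

Derivation:
After step 1:
  2/3 1/2 3
  0 17/5 9/4
  4 2 9/2
  8/3 17/4 1
After step 2:
  7/18 227/120 23/12
  121/60 163/100 263/80
  13/6 363/100 39/16
  131/36 119/48 13/4
After step 3:
  1547/1080 10489/7200 1703/720
  2791/1800 14947/6000 5563/2400
  10307/3600 3703/1500 2521/800
  1193/432 46793/14400 49/18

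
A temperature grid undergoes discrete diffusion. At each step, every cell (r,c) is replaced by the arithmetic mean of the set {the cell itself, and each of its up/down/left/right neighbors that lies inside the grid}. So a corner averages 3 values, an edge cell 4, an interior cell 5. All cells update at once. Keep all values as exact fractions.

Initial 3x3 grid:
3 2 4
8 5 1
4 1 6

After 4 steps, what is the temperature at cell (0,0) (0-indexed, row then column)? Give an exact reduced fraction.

Step 1: cell (0,0) = 13/3
Step 2: cell (0,0) = 77/18
Step 3: cell (0,0) = 4297/1080
Step 4: cell (0,0) = 258179/64800
Full grid after step 4:
  258179/64800 1580543/432000 226079/64800
  26987/6750 684541/180000 13821/4000
  66101/16200 33941/9000 14569/4050

Answer: 258179/64800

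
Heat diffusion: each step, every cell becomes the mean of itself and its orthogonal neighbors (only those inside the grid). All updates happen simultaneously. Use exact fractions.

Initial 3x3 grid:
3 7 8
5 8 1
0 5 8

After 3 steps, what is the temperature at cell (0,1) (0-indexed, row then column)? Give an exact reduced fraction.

Step 1: cell (0,1) = 13/2
Step 2: cell (0,1) = 661/120
Step 3: cell (0,1) = 39857/7200
Full grid after step 3:
  1807/360 39857/7200 12167/2160
  8633/1800 1898/375 26663/4800
  9497/2160 23563/4800 5531/1080

Answer: 39857/7200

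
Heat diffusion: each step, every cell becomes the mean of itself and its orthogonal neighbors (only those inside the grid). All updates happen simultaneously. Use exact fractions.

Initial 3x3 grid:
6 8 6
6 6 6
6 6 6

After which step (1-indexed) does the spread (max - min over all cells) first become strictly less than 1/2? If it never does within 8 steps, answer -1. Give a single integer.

Answer: 3

Derivation:
Step 1: max=20/3, min=6, spread=2/3
Step 2: max=787/120, min=6, spread=67/120
Step 3: max=6917/1080, min=607/100, spread=1807/5400
  -> spread < 1/2 first at step 3
Step 4: max=2749963/432000, min=16561/2700, spread=33401/144000
Step 5: max=24557933/3888000, min=1663391/270000, spread=3025513/19440000
Step 6: max=9796126867/1555200000, min=89155949/14400000, spread=53531/497664
Step 7: max=585904925849/93312000000, min=24119116051/3888000000, spread=450953/5971968
Step 8: max=35101223560603/5598720000000, min=2900368610519/466560000000, spread=3799043/71663616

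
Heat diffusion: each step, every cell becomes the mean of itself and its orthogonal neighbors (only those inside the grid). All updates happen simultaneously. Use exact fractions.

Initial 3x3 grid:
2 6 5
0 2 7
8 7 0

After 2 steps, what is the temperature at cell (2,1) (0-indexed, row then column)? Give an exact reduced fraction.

Answer: 1099/240

Derivation:
Step 1: cell (2,1) = 17/4
Step 2: cell (2,1) = 1099/240
Full grid after step 2:
  113/36 1009/240 53/12
  113/30 189/50 557/120
  49/12 1099/240 149/36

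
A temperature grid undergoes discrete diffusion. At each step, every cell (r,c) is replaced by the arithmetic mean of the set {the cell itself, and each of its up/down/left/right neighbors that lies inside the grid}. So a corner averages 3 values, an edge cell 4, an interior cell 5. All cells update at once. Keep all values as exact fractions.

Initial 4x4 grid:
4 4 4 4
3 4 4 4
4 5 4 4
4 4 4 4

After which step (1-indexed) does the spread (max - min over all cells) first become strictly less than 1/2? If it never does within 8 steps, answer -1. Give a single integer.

Step 1: max=17/4, min=11/3, spread=7/12
Step 2: max=413/100, min=137/36, spread=73/225
  -> spread < 1/2 first at step 2
Step 3: max=9863/2400, min=1667/432, spread=5417/21600
Step 4: max=6529/1600, min=252637/64800, spread=943/5184
Step 5: max=8785391/2160000, min=7634263/1944000, spread=2725889/19440000
Step 6: max=29242171/7200000, min=230103541/58320000, spread=67580441/583200000
Step 7: max=788179693/194400000, min=1385779307/349920000, spread=82360351/874800000
Step 8: max=23617878991/5832000000, min=208411755277/52488000000, spread=2074577821/26244000000

Answer: 2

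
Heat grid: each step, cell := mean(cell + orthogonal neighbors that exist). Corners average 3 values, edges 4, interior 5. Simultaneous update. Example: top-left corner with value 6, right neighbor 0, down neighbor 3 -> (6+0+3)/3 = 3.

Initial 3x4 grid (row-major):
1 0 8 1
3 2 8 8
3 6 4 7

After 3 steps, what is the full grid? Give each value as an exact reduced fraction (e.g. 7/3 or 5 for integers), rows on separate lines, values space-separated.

Answer: 5753/2160 12169/3600 16439/3600 575/108
43201/14400 23159/6000 1261/250 569/100
2551/720 5123/1200 19339/3600 160/27

Derivation:
After step 1:
  4/3 11/4 17/4 17/3
  9/4 19/5 6 6
  4 15/4 25/4 19/3
After step 2:
  19/9 91/30 14/3 191/36
  683/240 371/100 263/50 6
  10/3 89/20 67/12 223/36
After step 3:
  5753/2160 12169/3600 16439/3600 575/108
  43201/14400 23159/6000 1261/250 569/100
  2551/720 5123/1200 19339/3600 160/27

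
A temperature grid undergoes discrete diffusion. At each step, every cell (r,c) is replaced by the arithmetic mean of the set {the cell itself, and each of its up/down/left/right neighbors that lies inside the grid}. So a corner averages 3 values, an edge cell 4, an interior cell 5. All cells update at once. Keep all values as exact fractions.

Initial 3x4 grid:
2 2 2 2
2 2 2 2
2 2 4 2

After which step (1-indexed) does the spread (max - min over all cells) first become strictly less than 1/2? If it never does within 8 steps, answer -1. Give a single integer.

Step 1: max=8/3, min=2, spread=2/3
Step 2: max=151/60, min=2, spread=31/60
Step 3: max=1291/540, min=2, spread=211/540
  -> spread < 1/2 first at step 3
Step 4: max=124897/54000, min=1847/900, spread=14077/54000
Step 5: max=1112407/486000, min=111683/54000, spread=5363/24300
Step 6: max=32900809/14580000, min=62869/30000, spread=93859/583200
Step 7: max=1959874481/874800000, min=102536467/48600000, spread=4568723/34992000
Step 8: max=116756435629/52488000000, min=3097618889/1458000000, spread=8387449/83980800

Answer: 3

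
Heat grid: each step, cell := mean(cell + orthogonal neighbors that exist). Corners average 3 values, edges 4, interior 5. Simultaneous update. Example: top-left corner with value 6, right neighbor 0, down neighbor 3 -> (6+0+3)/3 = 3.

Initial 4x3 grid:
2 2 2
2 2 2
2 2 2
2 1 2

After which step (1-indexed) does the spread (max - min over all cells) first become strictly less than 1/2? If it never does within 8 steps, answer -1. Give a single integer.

Answer: 1

Derivation:
Step 1: max=2, min=5/3, spread=1/3
  -> spread < 1/2 first at step 1
Step 2: max=2, min=413/240, spread=67/240
Step 3: max=2, min=3883/2160, spread=437/2160
Step 4: max=1991/1000, min=1570469/864000, spread=29951/172800
Step 5: max=6671/3375, min=14336179/7776000, spread=206761/1555200
Step 6: max=10634329/5400000, min=5764604429/3110400000, spread=14430763/124416000
Step 7: max=846347273/432000000, min=348140258311/186624000000, spread=139854109/1492992000
Step 8: max=75908771023/38880000000, min=20972408109749/11197440000000, spread=7114543559/89579520000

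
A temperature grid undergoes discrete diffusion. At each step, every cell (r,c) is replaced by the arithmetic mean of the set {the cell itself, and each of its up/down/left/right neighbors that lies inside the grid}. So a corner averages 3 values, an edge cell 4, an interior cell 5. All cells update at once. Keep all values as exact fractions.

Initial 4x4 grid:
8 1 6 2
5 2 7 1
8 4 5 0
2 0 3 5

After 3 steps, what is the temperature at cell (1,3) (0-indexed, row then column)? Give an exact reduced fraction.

Answer: 7721/2400

Derivation:
Step 1: cell (1,3) = 5/2
Step 2: cell (1,3) = 249/80
Step 3: cell (1,3) = 7721/2400
Full grid after step 3:
  9943/2160 31123/7200 8921/2400 1217/360
  16559/3600 4949/1200 3711/1000 7721/2400
  14647/3600 23/6 4037/1200 22483/7200
  991/270 11947/3600 11339/3600 6343/2160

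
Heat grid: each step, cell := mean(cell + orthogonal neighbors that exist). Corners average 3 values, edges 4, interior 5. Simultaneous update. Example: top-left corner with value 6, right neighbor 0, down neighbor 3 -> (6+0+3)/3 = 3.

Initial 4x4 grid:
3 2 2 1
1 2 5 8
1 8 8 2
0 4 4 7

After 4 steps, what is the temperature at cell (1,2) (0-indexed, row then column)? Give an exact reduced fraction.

Answer: 89393/22500

Derivation:
Step 1: cell (1,2) = 5
Step 2: cell (1,2) = 41/10
Step 3: cell (1,2) = 6307/1500
Step 4: cell (1,2) = 89393/22500
Full grid after step 4:
  4697/1800 213751/72000 768517/216000 3101/810
  202741/72000 50711/15000 89393/22500 943627/216000
  680863/216000 168847/45000 51419/11250 1038251/216000
  53899/16200 855973/216000 1005221/216000 1639/324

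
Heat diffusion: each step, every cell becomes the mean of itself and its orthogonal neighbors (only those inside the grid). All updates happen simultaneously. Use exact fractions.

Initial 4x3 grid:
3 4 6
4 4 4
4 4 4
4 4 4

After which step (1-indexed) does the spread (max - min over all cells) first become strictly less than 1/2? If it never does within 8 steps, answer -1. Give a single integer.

Step 1: max=14/3, min=11/3, spread=1
Step 2: max=161/36, min=185/48, spread=89/144
Step 3: max=1859/432, min=5681/1440, spread=1547/4320
  -> spread < 1/2 first at step 3
Step 4: max=109747/25920, min=1145/288, spread=6697/25920
Step 5: max=6501449/1555200, min=57433/14400, spread=59737/311040
Step 6: max=387288211/93312000, min=5183123/1296000, spread=2820671/18662400
Step 7: max=23110929089/5598720000, min=155990581/38880000, spread=25931417/223948800
Step 8: max=1381698182851/335923200000, min=521261003/129600000, spread=1223586523/13436928000

Answer: 3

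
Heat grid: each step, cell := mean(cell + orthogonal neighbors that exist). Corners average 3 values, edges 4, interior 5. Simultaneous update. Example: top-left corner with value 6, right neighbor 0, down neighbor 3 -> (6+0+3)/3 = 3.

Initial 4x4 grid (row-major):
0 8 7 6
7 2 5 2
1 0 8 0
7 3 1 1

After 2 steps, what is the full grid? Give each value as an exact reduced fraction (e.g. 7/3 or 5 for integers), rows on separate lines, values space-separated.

Answer: 47/12 403/80 411/80 59/12
313/80 15/4 87/20 79/20
763/240 33/10 82/25 71/30
61/18 187/60 71/30 20/9

Derivation:
After step 1:
  5 17/4 13/2 5
  5/2 22/5 24/5 13/4
  15/4 14/5 14/5 11/4
  11/3 11/4 13/4 2/3
After step 2:
  47/12 403/80 411/80 59/12
  313/80 15/4 87/20 79/20
  763/240 33/10 82/25 71/30
  61/18 187/60 71/30 20/9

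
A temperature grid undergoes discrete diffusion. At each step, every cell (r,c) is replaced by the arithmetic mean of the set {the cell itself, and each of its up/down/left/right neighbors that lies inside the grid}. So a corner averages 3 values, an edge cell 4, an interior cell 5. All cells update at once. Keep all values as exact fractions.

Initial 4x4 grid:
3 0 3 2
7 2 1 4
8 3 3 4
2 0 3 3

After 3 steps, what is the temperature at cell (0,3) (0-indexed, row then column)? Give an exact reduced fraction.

Answer: 1837/720

Derivation:
Step 1: cell (0,3) = 3
Step 2: cell (0,3) = 29/12
Step 3: cell (0,3) = 1837/720
Full grid after step 3:
  3523/1080 5021/1800 19/8 1837/720
  13177/3600 1799/600 1091/400 437/160
  13213/3600 19079/6000 8479/3000 21521/7200
  7397/2160 21341/7200 20141/7200 3139/1080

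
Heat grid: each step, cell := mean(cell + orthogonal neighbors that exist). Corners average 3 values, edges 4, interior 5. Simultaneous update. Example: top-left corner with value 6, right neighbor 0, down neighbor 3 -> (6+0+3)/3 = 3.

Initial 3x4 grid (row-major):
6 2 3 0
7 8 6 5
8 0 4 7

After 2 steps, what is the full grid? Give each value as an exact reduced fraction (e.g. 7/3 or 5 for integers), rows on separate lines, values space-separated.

After step 1:
  5 19/4 11/4 8/3
  29/4 23/5 26/5 9/2
  5 5 17/4 16/3
After step 2:
  17/3 171/40 461/120 119/36
  437/80 134/25 213/50 177/40
  23/4 377/80 1187/240 169/36

Answer: 17/3 171/40 461/120 119/36
437/80 134/25 213/50 177/40
23/4 377/80 1187/240 169/36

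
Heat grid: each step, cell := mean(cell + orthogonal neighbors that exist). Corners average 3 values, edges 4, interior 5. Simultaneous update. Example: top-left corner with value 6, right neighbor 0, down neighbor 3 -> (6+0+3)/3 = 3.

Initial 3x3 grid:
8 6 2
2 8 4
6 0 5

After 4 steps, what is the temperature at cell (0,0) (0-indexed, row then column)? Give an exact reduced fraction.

Step 1: cell (0,0) = 16/3
Step 2: cell (0,0) = 52/9
Step 3: cell (0,0) = 136/27
Step 4: cell (0,0) = 16369/3240
Full grid after step 4:
  16369/3240 51709/10800 41039/8640
  697/150 56113/12000 250423/57600
  116557/25920 726869/172800 681/160

Answer: 16369/3240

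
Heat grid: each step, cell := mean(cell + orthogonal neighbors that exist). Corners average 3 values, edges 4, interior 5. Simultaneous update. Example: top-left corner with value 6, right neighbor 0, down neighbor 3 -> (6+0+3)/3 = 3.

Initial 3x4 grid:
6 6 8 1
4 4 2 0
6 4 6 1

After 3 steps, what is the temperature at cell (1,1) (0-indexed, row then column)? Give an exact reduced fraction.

Answer: 879/200

Derivation:
Step 1: cell (1,1) = 4
Step 2: cell (1,1) = 24/5
Step 3: cell (1,1) = 879/200
Full grid after step 3:
  2173/432 7003/1440 1831/480 463/144
  1193/240 879/200 2237/600 1949/720
  1997/432 6323/1440 4813/1440 1213/432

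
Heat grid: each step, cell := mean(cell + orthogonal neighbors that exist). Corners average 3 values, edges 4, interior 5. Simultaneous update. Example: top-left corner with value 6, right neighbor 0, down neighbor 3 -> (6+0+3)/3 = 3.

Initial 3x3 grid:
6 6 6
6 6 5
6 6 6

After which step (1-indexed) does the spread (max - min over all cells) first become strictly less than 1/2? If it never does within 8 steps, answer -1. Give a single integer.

Step 1: max=6, min=17/3, spread=1/3
  -> spread < 1/2 first at step 1
Step 2: max=6, min=1373/240, spread=67/240
Step 3: max=1193/200, min=12523/2160, spread=1807/10800
Step 4: max=32039/5400, min=5026037/864000, spread=33401/288000
Step 5: max=3196609/540000, min=45426067/7776000, spread=3025513/38880000
Step 6: max=170044051/28800000, min=18197473133/3110400000, spread=53531/995328
Step 7: max=45864883949/7776000000, min=1093711074151/186624000000, spread=450953/11943936
Step 8: max=5497711389481/933120000000, min=65675736439397/11197440000000, spread=3799043/143327232

Answer: 1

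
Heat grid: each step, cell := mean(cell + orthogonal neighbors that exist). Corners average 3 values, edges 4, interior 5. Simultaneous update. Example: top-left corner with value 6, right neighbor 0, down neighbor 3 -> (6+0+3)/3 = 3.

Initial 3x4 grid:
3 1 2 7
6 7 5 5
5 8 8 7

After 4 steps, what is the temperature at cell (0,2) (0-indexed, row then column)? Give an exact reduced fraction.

Step 1: cell (0,2) = 15/4
Step 2: cell (0,2) = 64/15
Step 3: cell (0,2) = 2083/450
Step 4: cell (0,2) = 261169/54000
Full grid after step 4:
  595711/129600 250319/54000 261169/54000 164009/32400
  4446139/864000 1890881/360000 244907/45000 1201841/216000
  739711/129600 634513/108000 649463/108000 195959/32400

Answer: 261169/54000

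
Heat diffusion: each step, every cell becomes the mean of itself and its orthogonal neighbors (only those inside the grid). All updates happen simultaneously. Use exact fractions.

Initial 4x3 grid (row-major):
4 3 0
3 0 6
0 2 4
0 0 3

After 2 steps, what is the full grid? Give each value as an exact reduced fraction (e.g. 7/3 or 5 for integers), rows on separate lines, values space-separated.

Answer: 41/18 653/240 29/12
137/60 2 241/80
21/20 41/20 587/240
5/6 287/240 22/9

Derivation:
After step 1:
  10/3 7/4 3
  7/4 14/5 5/2
  5/4 6/5 15/4
  0 5/4 7/3
After step 2:
  41/18 653/240 29/12
  137/60 2 241/80
  21/20 41/20 587/240
  5/6 287/240 22/9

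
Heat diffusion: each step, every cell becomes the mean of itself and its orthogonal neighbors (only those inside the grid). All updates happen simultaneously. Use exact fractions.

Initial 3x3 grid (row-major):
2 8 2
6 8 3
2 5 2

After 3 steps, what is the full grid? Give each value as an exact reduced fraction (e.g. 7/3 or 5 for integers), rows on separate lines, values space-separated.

After step 1:
  16/3 5 13/3
  9/2 6 15/4
  13/3 17/4 10/3
After step 2:
  89/18 31/6 157/36
  121/24 47/10 209/48
  157/36 215/48 34/9
After step 3:
  1091/216 3451/720 1999/432
  6857/1440 2849/600 12379/2880
  1999/432 12469/2880 227/54

Answer: 1091/216 3451/720 1999/432
6857/1440 2849/600 12379/2880
1999/432 12469/2880 227/54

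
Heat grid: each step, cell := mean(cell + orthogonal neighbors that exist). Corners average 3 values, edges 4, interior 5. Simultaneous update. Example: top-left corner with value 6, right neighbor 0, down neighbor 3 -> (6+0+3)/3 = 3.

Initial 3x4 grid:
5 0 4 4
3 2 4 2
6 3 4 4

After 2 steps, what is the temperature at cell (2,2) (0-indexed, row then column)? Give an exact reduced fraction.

Step 1: cell (2,2) = 15/4
Step 2: cell (2,2) = 421/120
Full grid after step 2:
  113/36 649/240 737/240 59/18
  49/15 161/50 317/100 401/120
  47/12 139/40 421/120 127/36

Answer: 421/120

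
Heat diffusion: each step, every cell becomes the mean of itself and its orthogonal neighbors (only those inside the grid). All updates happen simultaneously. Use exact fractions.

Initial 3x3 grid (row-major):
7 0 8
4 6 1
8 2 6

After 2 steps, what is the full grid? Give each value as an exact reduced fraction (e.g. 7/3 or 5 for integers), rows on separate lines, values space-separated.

Answer: 91/18 871/240 9/2
1031/240 497/100 277/80
197/36 473/120 55/12

Derivation:
After step 1:
  11/3 21/4 3
  25/4 13/5 21/4
  14/3 11/2 3
After step 2:
  91/18 871/240 9/2
  1031/240 497/100 277/80
  197/36 473/120 55/12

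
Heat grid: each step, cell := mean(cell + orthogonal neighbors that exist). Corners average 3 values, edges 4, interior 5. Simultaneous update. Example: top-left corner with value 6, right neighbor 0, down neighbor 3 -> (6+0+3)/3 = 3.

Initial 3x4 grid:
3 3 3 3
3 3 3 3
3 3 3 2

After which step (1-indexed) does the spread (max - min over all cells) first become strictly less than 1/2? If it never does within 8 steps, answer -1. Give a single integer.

Step 1: max=3, min=8/3, spread=1/3
  -> spread < 1/2 first at step 1
Step 2: max=3, min=49/18, spread=5/18
Step 3: max=3, min=607/216, spread=41/216
Step 4: max=3, min=73543/25920, spread=4217/25920
Step 5: max=21521/7200, min=4456451/1555200, spread=38417/311040
Step 6: max=429403/144000, min=268735789/93312000, spread=1903471/18662400
Step 7: max=12844241/4320000, min=16195170911/5598720000, spread=18038617/223948800
Step 8: max=1153473241/388800000, min=974501417149/335923200000, spread=883978523/13436928000

Answer: 1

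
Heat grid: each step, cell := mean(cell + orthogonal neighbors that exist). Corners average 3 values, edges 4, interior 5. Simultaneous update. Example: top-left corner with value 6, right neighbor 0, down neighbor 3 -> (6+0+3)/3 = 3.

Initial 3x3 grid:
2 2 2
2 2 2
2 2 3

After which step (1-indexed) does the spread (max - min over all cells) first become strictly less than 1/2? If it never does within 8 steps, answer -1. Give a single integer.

Answer: 1

Derivation:
Step 1: max=7/3, min=2, spread=1/3
  -> spread < 1/2 first at step 1
Step 2: max=41/18, min=2, spread=5/18
Step 3: max=473/216, min=2, spread=41/216
Step 4: max=28051/12960, min=731/360, spread=347/2592
Step 5: max=1662137/777600, min=7357/3600, spread=2921/31104
Step 6: max=99140539/46656000, min=889483/432000, spread=24611/373248
Step 7: max=5917442033/2799360000, min=20096741/9720000, spread=207329/4478976
Step 8: max=353953152451/167961600000, min=1075601599/518400000, spread=1746635/53747712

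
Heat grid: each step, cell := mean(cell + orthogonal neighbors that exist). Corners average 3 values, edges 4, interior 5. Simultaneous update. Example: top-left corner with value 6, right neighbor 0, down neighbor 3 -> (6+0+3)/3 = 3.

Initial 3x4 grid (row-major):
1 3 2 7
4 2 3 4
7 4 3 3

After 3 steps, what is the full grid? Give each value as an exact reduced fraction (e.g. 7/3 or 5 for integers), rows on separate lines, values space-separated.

After step 1:
  8/3 2 15/4 13/3
  7/2 16/5 14/5 17/4
  5 4 13/4 10/3
After step 2:
  49/18 697/240 773/240 37/9
  431/120 31/10 69/20 883/240
  25/6 309/80 803/240 65/18
After step 3:
  6637/2160 4301/1440 4927/1440 991/270
  4889/1440 2029/600 4031/1200 10693/2880
  2789/720 579/160 5137/1440 3829/1080

Answer: 6637/2160 4301/1440 4927/1440 991/270
4889/1440 2029/600 4031/1200 10693/2880
2789/720 579/160 5137/1440 3829/1080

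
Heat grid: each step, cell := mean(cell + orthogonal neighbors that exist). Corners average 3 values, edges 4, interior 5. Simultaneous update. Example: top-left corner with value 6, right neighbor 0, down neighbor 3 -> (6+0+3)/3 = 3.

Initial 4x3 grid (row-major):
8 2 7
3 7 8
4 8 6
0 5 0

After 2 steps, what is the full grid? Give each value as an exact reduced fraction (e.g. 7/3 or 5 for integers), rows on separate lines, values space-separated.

After step 1:
  13/3 6 17/3
  11/2 28/5 7
  15/4 6 11/2
  3 13/4 11/3
After step 2:
  95/18 27/5 56/9
  1151/240 301/50 713/120
  73/16 241/50 133/24
  10/3 191/48 149/36

Answer: 95/18 27/5 56/9
1151/240 301/50 713/120
73/16 241/50 133/24
10/3 191/48 149/36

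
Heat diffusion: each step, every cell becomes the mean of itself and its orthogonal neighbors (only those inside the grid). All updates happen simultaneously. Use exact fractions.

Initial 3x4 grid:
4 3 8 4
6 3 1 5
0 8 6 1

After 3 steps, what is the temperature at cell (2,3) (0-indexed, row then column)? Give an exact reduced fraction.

Answer: 241/60

Derivation:
Step 1: cell (2,3) = 4
Step 2: cell (2,3) = 43/12
Step 3: cell (2,3) = 241/60
Full grid after step 3:
  8927/2160 964/225 15299/3600 9421/2160
  19627/4800 518/125 12737/3000 57191/14400
  4481/1080 30073/7200 3197/800 241/60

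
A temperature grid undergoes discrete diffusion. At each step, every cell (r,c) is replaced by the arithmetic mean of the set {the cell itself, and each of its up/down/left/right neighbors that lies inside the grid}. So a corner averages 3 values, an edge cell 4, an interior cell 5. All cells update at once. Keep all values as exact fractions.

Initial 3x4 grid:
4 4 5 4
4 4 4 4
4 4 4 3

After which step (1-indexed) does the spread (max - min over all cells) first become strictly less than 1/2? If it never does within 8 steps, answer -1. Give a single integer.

Step 1: max=13/3, min=11/3, spread=2/3
Step 2: max=511/120, min=67/18, spread=193/360
Step 3: max=4967/1200, min=4181/1080, spread=2893/10800
  -> spread < 1/2 first at step 3
Step 4: max=221741/54000, min=505979/129600, spread=130997/648000
Step 5: max=8817031/2160000, min=30711511/7776000, spread=5149003/38880000
Step 6: max=78996461/19440000, min=1850671889/466560000, spread=1809727/18662400
Step 7: max=7880234809/1944000000, min=111521846251/27993600000, spread=9767674993/139968000000
Step 8: max=70814352929/17496000000, min=6706385055809/1679616000000, spread=734342603/13436928000

Answer: 3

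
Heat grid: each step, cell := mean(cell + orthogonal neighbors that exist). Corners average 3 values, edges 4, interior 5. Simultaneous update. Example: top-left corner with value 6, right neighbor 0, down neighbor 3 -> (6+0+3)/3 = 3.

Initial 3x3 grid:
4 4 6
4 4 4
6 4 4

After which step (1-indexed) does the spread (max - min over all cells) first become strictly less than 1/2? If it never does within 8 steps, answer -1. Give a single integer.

Answer: 2

Derivation:
Step 1: max=14/3, min=4, spread=2/3
Step 2: max=41/9, min=103/24, spread=19/72
  -> spread < 1/2 first at step 2
Step 3: max=6329/1440, min=155/36, spread=43/480
Step 4: max=28447/6480, min=375703/86400, spread=10771/259200
Step 5: max=22657241/5184000, min=564283/129600, spread=85921/5184000
Step 6: max=101892703/23328000, min=1356243127/311040000, spread=6978739/933120000
Step 7: max=81464400569/18662400000, min=8479255007/1944000000, spread=317762509/93312000000
Step 8: max=509073062929/116640000000, min=4885356105943/1119744000000, spread=8726490877/5598720000000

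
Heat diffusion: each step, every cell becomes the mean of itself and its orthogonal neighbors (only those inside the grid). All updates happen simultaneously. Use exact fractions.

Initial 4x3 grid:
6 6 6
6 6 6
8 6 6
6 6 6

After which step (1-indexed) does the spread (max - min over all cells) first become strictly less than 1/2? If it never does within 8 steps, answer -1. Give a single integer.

Answer: 3

Derivation:
Step 1: max=20/3, min=6, spread=2/3
Step 2: max=391/60, min=6, spread=31/60
Step 3: max=3451/540, min=6, spread=211/540
  -> spread < 1/2 first at step 3
Step 4: max=340897/54000, min=5447/900, spread=14077/54000
Step 5: max=3056407/486000, min=327683/54000, spread=5363/24300
Step 6: max=91220809/14580000, min=182869/30000, spread=93859/583200
Step 7: max=5459074481/874800000, min=296936467/48600000, spread=4568723/34992000
Step 8: max=326708435629/52488000000, min=8929618889/1458000000, spread=8387449/83980800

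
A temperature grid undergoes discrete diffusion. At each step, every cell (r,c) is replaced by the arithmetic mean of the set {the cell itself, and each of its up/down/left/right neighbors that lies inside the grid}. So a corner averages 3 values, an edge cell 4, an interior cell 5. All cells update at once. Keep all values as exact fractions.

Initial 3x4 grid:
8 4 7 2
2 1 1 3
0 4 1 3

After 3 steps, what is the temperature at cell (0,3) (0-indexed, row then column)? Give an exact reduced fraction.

Answer: 2357/720

Derivation:
Step 1: cell (0,3) = 4
Step 2: cell (0,3) = 13/4
Step 3: cell (0,3) = 2357/720
Full grid after step 3:
  7909/2160 1319/360 811/240 2357/720
  8659/2880 43/15 1703/600 1573/576
  283/120 1097/480 3271/1440 326/135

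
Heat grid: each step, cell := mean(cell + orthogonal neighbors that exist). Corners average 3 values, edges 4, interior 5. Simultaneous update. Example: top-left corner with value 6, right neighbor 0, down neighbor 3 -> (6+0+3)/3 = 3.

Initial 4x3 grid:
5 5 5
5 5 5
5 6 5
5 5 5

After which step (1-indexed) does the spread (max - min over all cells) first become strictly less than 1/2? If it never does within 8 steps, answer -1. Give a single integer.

Answer: 1

Derivation:
Step 1: max=21/4, min=5, spread=1/4
  -> spread < 1/2 first at step 1
Step 2: max=523/100, min=5, spread=23/100
Step 3: max=24811/4800, min=2013/400, spread=131/960
Step 4: max=222551/43200, min=36391/7200, spread=841/8640
Step 5: max=88942051/17280000, min=7293373/1440000, spread=56863/691200
Step 6: max=799134341/155520000, min=65789543/12960000, spread=386393/6220800
Step 7: max=319433723131/62208000000, min=26340358813/5184000000, spread=26795339/497664000
Step 8: max=19146215714129/3732480000000, min=1582286149667/311040000000, spread=254051069/5971968000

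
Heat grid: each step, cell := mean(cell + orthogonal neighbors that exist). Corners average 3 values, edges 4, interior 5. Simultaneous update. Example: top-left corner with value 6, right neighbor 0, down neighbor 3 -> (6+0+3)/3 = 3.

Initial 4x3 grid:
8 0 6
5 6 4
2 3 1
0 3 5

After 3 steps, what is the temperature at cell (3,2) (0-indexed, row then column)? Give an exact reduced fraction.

Step 1: cell (3,2) = 3
Step 2: cell (3,2) = 3
Step 3: cell (3,2) = 431/144
Full grid after step 3:
  9251/2160 1951/450 4273/1080
  28991/7200 22603/6000 6929/1800
  22231/7200 4897/1500 3901/1200
  577/216 39347/14400 431/144

Answer: 431/144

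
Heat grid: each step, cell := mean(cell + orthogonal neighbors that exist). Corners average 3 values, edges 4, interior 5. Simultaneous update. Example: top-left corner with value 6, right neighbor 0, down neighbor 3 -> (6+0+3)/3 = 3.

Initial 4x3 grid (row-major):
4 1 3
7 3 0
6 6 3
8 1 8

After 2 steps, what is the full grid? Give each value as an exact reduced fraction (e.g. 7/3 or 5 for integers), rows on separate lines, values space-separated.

Answer: 47/12 689/240 19/9
383/80 86/25 337/120
411/80 479/100 143/40
35/6 371/80 14/3

Derivation:
After step 1:
  4 11/4 4/3
  5 17/5 9/4
  27/4 19/5 17/4
  5 23/4 4
After step 2:
  47/12 689/240 19/9
  383/80 86/25 337/120
  411/80 479/100 143/40
  35/6 371/80 14/3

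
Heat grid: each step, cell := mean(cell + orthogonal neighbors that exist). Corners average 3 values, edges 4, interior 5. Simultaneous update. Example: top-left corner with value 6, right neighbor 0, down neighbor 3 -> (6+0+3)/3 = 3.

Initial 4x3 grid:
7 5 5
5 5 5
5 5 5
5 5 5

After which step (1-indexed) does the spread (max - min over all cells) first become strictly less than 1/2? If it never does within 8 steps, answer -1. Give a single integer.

Answer: 3

Derivation:
Step 1: max=17/3, min=5, spread=2/3
Step 2: max=50/9, min=5, spread=5/9
Step 3: max=581/108, min=5, spread=41/108
  -> spread < 1/2 first at step 3
Step 4: max=69017/12960, min=5, spread=4217/12960
Step 5: max=4097149/777600, min=18079/3600, spread=38417/155520
Step 6: max=244480211/46656000, min=362597/72000, spread=1903471/9331200
Step 7: max=14597789089/2799360000, min=10915759/2160000, spread=18038617/111974400
Step 8: max=873076182851/167961600000, min=984926759/194400000, spread=883978523/6718464000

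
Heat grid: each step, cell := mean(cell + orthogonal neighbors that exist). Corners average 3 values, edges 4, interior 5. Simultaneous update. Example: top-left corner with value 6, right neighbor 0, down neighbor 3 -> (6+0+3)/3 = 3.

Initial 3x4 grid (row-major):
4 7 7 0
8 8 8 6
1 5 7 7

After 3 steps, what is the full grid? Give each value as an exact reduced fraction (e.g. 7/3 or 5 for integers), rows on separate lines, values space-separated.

Answer: 13157/2160 22117/3600 21307/3600 12077/2160
27871/4800 12349/2000 12349/2000 9397/1600
12157/2160 1337/225 5633/900 13357/2160

Derivation:
After step 1:
  19/3 13/2 11/2 13/3
  21/4 36/5 36/5 21/4
  14/3 21/4 27/4 20/3
After step 2:
  217/36 383/60 353/60 181/36
  469/80 157/25 319/50 469/80
  91/18 179/30 97/15 56/9
After step 3:
  13157/2160 22117/3600 21307/3600 12077/2160
  27871/4800 12349/2000 12349/2000 9397/1600
  12157/2160 1337/225 5633/900 13357/2160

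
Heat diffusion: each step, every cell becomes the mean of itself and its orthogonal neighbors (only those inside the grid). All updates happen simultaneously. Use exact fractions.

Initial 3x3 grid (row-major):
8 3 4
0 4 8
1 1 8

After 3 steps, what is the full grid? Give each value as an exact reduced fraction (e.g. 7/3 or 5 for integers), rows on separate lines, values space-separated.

Answer: 1933/540 62759/14400 3449/720
47509/14400 3843/1000 17471/3600
6067/2160 26867/7200 4781/1080

Derivation:
After step 1:
  11/3 19/4 5
  13/4 16/5 6
  2/3 7/2 17/3
After step 2:
  35/9 997/240 21/4
  647/240 207/50 149/30
  89/36 391/120 91/18
After step 3:
  1933/540 62759/14400 3449/720
  47509/14400 3843/1000 17471/3600
  6067/2160 26867/7200 4781/1080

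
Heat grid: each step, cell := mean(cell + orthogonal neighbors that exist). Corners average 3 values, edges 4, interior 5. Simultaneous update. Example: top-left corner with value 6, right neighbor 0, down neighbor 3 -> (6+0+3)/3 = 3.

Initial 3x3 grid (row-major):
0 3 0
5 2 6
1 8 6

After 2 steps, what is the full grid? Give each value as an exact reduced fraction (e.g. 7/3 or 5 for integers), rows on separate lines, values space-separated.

Answer: 71/36 703/240 31/12
53/15 79/25 539/120
131/36 1223/240 173/36

Derivation:
After step 1:
  8/3 5/4 3
  2 24/5 7/2
  14/3 17/4 20/3
After step 2:
  71/36 703/240 31/12
  53/15 79/25 539/120
  131/36 1223/240 173/36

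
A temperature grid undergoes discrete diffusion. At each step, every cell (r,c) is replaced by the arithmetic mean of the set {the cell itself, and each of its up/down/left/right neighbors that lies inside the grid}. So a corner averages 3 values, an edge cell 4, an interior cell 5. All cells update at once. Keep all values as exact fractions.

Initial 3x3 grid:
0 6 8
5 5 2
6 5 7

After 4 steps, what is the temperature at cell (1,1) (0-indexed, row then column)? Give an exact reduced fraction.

Answer: 72997/15000

Derivation:
Step 1: cell (1,1) = 23/5
Step 2: cell (1,1) = 123/25
Step 3: cell (1,1) = 1201/250
Step 4: cell (1,1) = 72997/15000
Full grid after step 4:
  592157/129600 1355423/288000 637507/129600
  41939/9000 72997/15000 79961/16000
  628357/129600 1430423/288000 662507/129600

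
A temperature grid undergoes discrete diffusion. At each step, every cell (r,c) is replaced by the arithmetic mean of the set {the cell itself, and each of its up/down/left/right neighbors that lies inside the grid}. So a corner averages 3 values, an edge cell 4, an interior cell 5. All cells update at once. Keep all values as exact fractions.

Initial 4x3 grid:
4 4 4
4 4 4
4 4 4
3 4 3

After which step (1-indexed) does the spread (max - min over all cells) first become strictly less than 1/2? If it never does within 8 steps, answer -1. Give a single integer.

Answer: 2

Derivation:
Step 1: max=4, min=7/2, spread=1/2
Step 2: max=4, min=131/36, spread=13/36
  -> spread < 1/2 first at step 2
Step 3: max=4, min=5323/1440, spread=437/1440
Step 4: max=1145/288, min=12137/3240, spread=2977/12960
Step 5: max=8921/2250, min=19520179/5184000, spread=206761/1036800
Step 6: max=2841853/720000, min=1178351321/311040000, spread=1973167/12441600
Step 7: max=127541239/32400000, min=70931191339/18662400000, spread=101302493/746496000
Step 8: max=30518658829/7776000000, min=4270178404001/1119744000000, spread=996067739/8957952000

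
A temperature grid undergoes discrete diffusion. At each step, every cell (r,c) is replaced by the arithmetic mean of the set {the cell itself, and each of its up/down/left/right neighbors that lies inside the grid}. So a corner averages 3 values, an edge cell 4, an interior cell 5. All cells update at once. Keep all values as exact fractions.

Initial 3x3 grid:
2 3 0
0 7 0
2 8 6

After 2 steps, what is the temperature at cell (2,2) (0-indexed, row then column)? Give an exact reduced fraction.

Step 1: cell (2,2) = 14/3
Step 2: cell (2,2) = 41/9
Full grid after step 2:
  89/36 139/60 29/12
  227/80 367/100 751/240
  71/18 347/80 41/9

Answer: 41/9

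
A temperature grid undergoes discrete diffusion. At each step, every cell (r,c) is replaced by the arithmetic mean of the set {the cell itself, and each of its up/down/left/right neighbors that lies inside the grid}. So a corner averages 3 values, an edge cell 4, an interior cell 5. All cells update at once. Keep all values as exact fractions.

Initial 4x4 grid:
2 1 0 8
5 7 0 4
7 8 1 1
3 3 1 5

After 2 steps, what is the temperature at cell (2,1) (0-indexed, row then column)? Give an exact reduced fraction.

Step 1: cell (2,1) = 26/5
Step 2: cell (2,1) = 211/50
Full grid after step 2:
  125/36 697/240 223/80 19/6
  67/15 391/100 143/50 31/10
  77/15 211/50 301/100 79/30
  83/18 947/240 647/240 91/36

Answer: 211/50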